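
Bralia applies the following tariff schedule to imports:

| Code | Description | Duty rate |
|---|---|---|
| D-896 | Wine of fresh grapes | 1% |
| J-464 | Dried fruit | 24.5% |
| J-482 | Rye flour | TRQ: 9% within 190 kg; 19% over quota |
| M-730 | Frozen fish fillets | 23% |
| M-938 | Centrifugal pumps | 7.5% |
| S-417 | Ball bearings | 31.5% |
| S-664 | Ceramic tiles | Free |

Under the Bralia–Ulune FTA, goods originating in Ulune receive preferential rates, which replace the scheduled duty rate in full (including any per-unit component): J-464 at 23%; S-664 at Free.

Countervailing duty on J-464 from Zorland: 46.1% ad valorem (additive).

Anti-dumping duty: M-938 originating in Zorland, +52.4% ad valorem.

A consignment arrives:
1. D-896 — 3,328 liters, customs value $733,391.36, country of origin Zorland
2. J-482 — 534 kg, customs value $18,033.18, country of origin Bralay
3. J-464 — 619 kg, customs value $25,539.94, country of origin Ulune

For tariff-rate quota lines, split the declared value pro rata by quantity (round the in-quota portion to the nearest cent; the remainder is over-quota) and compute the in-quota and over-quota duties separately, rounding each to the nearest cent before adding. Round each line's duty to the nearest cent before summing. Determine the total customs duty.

Line 1 (D-896, Zorland, 3,328 liters, $733,391.36):
Base rate for D-896 is 1%.
Duty = $733,391.36 × 1% = $7,333.91.
Line 2 (J-482, Bralay, 534 kg, $18,033.18):
Code J-482 is under a tariff-rate quota (threshold 190 kg). In-quota: 190 kg at 9%; over-quota: 344 kg at 19%.
Pro-rata value split: in-quota = $18,033.18 × 190/534 = $6,416.30; over-quota = $18,033.18 − $6,416.30 = $11,616.88.
In-quota duty = $6,416.30 × 9% = $577.47. Over-quota duty = $11,616.88 × 19% = $2,207.21.
Line duty = $577.47 + $2,207.21 = $2,784.68.
Line 3 (J-464, Ulune, 619 kg, $25,539.94):
Base rate for J-464 is 24.5%.
Origin Ulune qualifies under the Bralia–Ulune agreement and J-464 is covered: preferential rate 23% applies instead.
The additional-duty order on J-464 targets Zorland, not Ulune; it does not apply.
Duty = $25,539.94 × 23% = $5,874.19.
Total = $7,333.91 + $2,784.68 + $5,874.19 = $15,992.78.

$15,992.78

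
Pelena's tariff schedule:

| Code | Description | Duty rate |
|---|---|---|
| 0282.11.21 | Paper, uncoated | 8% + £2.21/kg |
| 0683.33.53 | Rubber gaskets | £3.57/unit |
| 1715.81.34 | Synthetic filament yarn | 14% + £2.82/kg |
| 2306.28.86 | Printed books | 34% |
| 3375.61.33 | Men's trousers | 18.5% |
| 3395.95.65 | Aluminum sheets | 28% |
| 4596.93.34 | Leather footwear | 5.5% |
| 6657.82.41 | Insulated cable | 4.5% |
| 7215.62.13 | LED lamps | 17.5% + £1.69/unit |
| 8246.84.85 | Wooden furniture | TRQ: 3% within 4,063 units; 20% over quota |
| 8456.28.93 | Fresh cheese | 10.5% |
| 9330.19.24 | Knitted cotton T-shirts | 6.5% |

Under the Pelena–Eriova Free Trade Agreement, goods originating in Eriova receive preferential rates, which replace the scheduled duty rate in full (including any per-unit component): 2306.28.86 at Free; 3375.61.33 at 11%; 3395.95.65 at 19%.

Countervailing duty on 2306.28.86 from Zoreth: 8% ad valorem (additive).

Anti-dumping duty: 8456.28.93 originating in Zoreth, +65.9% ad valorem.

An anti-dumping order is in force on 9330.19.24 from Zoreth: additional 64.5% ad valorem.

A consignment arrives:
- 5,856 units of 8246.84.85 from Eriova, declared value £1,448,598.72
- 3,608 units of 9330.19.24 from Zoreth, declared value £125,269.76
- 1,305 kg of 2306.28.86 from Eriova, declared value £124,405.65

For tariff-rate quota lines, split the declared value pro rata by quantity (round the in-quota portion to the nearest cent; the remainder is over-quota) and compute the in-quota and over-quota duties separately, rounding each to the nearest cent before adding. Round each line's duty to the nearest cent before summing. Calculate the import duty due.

£207,800.34

Line 1 (8246.84.85, Eriova, 5,856 units, £1,448,598.72):
Code 8246.84.85 is under a tariff-rate quota (threshold 4,063 units). In-quota: 4,063 units at 3%; over-quota: 1,793 units at 20%.
Pro-rata value split: in-quota = £1,448,598.72 × 4,063/5,856 = £1,005,064.31; over-quota = £1,448,598.72 − £1,005,064.31 = £443,534.41.
In-quota duty = £1,005,064.31 × 3% = £30,151.93. Over-quota duty = £443,534.41 × 20% = £88,706.88.
Line duty = £30,151.93 + £88,706.88 = £118,858.81.
Line 2 (9330.19.24, Zoreth, 3,608 units, £125,269.76):
Base rate for 9330.19.24 is 6.5%.
Additional duty on 9330.19.24 from Zoreth: +64.5%. Applied ad valorem rate: 6.5% + 64.5% = 71%.
Duty = £125,269.76 × 71% = £88,941.53.
Line 3 (2306.28.86, Eriova, 1,305 kg, £124,405.65):
Base rate for 2306.28.86 is 34%.
Origin Eriova qualifies under the Pelena–Eriova agreement and 2306.28.86 is covered: preferential rate Free applies instead.
The additional-duty order on 2306.28.86 targets Zoreth, not Eriova; it does not apply.
Duty = £124,405.65 × 0% = £0.00.
Total = £118,858.81 + £88,941.53 + £0.00 = £207,800.34.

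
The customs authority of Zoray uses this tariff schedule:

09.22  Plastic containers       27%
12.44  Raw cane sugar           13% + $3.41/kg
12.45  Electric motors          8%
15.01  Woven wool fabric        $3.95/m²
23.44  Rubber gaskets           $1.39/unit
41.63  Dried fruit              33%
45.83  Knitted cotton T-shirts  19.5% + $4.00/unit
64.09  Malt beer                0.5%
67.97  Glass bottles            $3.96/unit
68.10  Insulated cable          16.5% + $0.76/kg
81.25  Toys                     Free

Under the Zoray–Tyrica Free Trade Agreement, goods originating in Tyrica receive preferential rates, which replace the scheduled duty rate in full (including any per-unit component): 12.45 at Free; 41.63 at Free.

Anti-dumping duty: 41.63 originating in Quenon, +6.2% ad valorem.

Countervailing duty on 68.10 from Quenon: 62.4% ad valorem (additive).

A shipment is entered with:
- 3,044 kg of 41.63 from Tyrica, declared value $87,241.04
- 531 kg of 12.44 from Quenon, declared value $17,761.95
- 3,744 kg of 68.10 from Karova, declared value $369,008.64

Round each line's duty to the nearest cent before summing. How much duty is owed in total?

Line 1 (41.63, Tyrica, 3,044 kg, $87,241.04):
Base rate for 41.63 is 33%.
Origin Tyrica qualifies under the Zoray–Tyrica agreement and 41.63 is covered: preferential rate Free applies instead.
The additional-duty order on 41.63 targets Quenon, not Tyrica; it does not apply.
Duty = $87,241.04 × 0% = $0.00.
Line 2 (12.44, Quenon, 531 kg, $17,761.95):
Base rate for 12.44 is 13% + $3.41/kg.
Duty = $17,761.95 × 13% + 531 × $3.41 = $4,119.76.
Line 3 (68.10, Karova, 3,744 kg, $369,008.64):
Base rate for 68.10 is 16.5% + $0.76/kg.
The additional-duty order on 68.10 targets Quenon, not Karova; it does not apply.
Duty = $369,008.64 × 16.5% + 3,744 × $0.76 = $63,731.87.
Total = $0.00 + $4,119.76 + $63,731.87 = $67,851.63.

$67,851.63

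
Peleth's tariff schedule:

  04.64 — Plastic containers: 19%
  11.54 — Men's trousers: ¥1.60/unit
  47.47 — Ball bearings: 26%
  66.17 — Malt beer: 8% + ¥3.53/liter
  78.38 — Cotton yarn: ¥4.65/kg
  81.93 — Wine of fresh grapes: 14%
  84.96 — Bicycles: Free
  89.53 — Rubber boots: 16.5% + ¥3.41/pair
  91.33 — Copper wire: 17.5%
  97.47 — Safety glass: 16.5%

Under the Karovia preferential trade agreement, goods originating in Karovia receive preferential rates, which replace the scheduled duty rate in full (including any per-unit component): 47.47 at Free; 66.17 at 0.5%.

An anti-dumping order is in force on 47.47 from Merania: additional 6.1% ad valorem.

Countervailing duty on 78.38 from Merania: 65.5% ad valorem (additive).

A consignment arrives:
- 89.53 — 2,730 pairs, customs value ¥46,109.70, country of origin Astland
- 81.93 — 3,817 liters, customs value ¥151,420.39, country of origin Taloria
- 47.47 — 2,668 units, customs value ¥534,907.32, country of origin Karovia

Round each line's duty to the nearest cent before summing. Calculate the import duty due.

Line 1 (89.53, Astland, 2,730 pairs, ¥46,109.70):
Base rate for 89.53 is 16.5% + ¥3.41/pair.
Duty = ¥46,109.70 × 16.5% + 2,730 × ¥3.41 = ¥16,917.40.
Line 2 (81.93, Taloria, 3,817 liters, ¥151,420.39):
Base rate for 81.93 is 14%.
Duty = ¥151,420.39 × 14% = ¥21,198.85.
Line 3 (47.47, Karovia, 2,668 units, ¥534,907.32):
Base rate for 47.47 is 26%.
Origin Karovia qualifies under the Peleth–Karovia agreement and 47.47 is covered: preferential rate Free applies instead.
The additional-duty order on 47.47 targets Merania, not Karovia; it does not apply.
Duty = ¥534,907.32 × 0% = ¥0.00.
Total = ¥16,917.40 + ¥21,198.85 + ¥0.00 = ¥38,116.25.

¥38,116.25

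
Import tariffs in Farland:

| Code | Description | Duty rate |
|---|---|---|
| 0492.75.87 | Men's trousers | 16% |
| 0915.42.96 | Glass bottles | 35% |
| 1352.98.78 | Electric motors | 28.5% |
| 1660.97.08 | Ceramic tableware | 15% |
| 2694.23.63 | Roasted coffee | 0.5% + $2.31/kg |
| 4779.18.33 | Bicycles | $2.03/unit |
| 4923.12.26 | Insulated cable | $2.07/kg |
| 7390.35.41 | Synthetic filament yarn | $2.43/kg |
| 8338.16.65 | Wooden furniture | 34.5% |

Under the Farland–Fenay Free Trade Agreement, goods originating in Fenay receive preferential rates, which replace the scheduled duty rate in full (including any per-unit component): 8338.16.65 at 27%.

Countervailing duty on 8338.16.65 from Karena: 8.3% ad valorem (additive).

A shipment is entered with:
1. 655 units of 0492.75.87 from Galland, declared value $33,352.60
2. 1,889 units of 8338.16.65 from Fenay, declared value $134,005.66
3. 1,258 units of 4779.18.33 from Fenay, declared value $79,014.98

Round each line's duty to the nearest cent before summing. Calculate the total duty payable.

$44,071.69

Line 1 (0492.75.87, Galland, 655 units, $33,352.60):
Base rate for 0492.75.87 is 16%.
Duty = $33,352.60 × 16% = $5,336.42.
Line 2 (8338.16.65, Fenay, 1,889 units, $134,005.66):
Base rate for 8338.16.65 is 34.5%.
Origin Fenay qualifies under the Farland–Fenay agreement and 8338.16.65 is covered: preferential rate 27% applies instead.
The additional-duty order on 8338.16.65 targets Karena, not Fenay; it does not apply.
Duty = $134,005.66 × 27% = $36,181.53.
Line 3 (4779.18.33, Fenay, 1,258 units, $79,014.98):
Base rate for 4779.18.33 is $2.03/unit.
Origin Fenay is the FTA partner but 4779.18.33 is not on the preference list; base rate stands.
Duty = 1,258 × $2.03 = $2,553.74.
Total = $5,336.42 + $36,181.53 + $2,553.74 = $44,071.69.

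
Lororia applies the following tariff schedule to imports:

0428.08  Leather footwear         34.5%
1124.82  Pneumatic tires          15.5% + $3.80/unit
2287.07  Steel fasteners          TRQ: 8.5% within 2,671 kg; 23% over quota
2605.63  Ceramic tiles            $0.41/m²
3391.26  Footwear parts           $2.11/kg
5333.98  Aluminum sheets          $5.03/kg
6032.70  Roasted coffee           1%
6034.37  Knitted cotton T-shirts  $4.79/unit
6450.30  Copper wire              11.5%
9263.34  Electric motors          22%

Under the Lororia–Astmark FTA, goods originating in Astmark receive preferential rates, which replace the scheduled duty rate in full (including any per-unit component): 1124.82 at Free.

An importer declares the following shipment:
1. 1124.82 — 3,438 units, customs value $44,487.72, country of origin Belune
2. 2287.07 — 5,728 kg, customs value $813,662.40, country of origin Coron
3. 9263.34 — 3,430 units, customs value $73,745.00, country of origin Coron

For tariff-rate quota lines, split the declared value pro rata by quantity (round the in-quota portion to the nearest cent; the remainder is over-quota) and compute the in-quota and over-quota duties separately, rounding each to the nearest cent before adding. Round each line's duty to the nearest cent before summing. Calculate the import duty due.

$168,311.00

Line 1 (1124.82, Belune, 3,438 units, $44,487.72):
Base rate for 1124.82 is 15.5% + $3.80/unit.
1124.82 has an FTA preferential rate, but origin Belune is not Astmark; base rate stands.
Duty = $44,487.72 × 15.5% + 3,438 × $3.80 = $19,960.00.
Line 2 (2287.07, Coron, 5,728 kg, $813,662.40):
Code 2287.07 is under a tariff-rate quota (threshold 2,671 kg). In-quota: 2,671 kg at 8.5%; over-quota: 3,057 kg at 23%.
Pro-rata value split: in-quota = $813,662.40 × 2,671/5,728 = $379,415.55; over-quota = $813,662.40 − $379,415.55 = $434,246.85.
In-quota duty = $379,415.55 × 8.5% = $32,250.32. Over-quota duty = $434,246.85 × 23% = $99,876.78.
Line duty = $32,250.32 + $99,876.78 = $132,127.10.
Line 3 (9263.34, Coron, 3,430 units, $73,745.00):
Base rate for 9263.34 is 22%.
Duty = $73,745.00 × 22% = $16,223.90.
Total = $19,960.00 + $132,127.10 + $16,223.90 = $168,311.00.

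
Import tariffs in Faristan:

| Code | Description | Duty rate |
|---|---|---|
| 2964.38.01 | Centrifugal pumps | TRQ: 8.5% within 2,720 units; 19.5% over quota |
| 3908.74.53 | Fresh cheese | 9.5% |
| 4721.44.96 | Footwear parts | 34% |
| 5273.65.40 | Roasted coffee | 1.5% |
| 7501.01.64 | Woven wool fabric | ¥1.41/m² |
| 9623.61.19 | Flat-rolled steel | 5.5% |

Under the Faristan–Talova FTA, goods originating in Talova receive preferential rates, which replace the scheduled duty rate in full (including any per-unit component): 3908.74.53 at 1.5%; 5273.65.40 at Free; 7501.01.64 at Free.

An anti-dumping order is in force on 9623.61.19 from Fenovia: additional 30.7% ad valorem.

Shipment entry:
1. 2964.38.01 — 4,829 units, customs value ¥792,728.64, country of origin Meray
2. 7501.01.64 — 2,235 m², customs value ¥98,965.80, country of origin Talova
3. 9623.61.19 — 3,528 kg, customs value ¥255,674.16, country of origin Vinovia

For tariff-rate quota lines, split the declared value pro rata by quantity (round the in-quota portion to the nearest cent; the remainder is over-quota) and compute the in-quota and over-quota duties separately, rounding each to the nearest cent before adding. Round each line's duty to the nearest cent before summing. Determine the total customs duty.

¥119,527.49

Line 1 (2964.38.01, Meray, 4,829 units, ¥792,728.64):
Code 2964.38.01 is under a tariff-rate quota (threshold 2,720 units). In-quota: 2,720 units at 8.5%; over-quota: 2,109 units at 19.5%.
Pro-rata value split: in-quota = ¥792,728.64 × 2,720/4,829 = ¥446,515.20; over-quota = ¥792,728.64 − ¥446,515.20 = ¥346,213.44.
In-quota duty = ¥446,515.20 × 8.5% = ¥37,953.79. Over-quota duty = ¥346,213.44 × 19.5% = ¥67,511.62.
Line duty = ¥37,953.79 + ¥67,511.62 = ¥105,465.41.
Line 2 (7501.01.64, Talova, 2,235 m², ¥98,965.80):
Base rate for 7501.01.64 is ¥1.41/m².
Origin Talova qualifies under the Faristan–Talova agreement and 7501.01.64 is covered: preferential rate Free applies instead.
Duty = ¥98,965.80 × 0% = ¥0.00.
Line 3 (9623.61.19, Vinovia, 3,528 kg, ¥255,674.16):
Base rate for 9623.61.19 is 5.5%.
The additional-duty order on 9623.61.19 targets Fenovia, not Vinovia; it does not apply.
Duty = ¥255,674.16 × 5.5% = ¥14,062.08.
Total = ¥105,465.41 + ¥0.00 + ¥14,062.08 = ¥119,527.49.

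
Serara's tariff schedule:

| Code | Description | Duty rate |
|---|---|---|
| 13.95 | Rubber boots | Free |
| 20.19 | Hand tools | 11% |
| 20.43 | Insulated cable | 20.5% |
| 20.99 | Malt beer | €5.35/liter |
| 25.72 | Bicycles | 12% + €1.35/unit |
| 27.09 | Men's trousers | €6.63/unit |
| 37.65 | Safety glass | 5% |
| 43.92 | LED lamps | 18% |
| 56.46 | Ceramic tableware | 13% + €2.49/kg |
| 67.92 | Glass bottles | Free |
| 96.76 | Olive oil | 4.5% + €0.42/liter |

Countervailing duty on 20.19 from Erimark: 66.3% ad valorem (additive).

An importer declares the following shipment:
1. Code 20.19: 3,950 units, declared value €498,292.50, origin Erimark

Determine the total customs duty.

Line 1 (20.19, Erimark, 3,950 units, €498,292.50):
Base rate for 20.19 is 11%.
Additional duty on 20.19 from Erimark: +66.3%. Applied ad valorem rate: 11% + 66.3% = 77.3%.
Duty = €498,292.50 × 77.3% = €385,180.10.

€385,180.10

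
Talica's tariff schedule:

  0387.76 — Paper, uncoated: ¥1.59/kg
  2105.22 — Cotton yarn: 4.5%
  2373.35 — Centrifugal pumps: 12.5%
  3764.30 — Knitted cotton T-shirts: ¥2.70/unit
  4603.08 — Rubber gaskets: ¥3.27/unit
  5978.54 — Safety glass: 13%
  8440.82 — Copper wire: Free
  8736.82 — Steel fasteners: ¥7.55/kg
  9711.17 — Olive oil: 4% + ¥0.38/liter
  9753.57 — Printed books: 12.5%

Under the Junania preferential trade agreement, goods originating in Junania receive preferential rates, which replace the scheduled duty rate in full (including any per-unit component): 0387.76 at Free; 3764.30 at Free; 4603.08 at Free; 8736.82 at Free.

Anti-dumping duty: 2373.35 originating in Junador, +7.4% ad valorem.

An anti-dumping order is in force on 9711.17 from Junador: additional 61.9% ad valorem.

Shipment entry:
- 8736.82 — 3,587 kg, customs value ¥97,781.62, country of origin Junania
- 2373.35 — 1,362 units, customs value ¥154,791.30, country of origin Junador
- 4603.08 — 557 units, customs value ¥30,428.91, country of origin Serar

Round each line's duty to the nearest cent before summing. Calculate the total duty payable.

¥32,624.86

Line 1 (8736.82, Junania, 3,587 kg, ¥97,781.62):
Base rate for 8736.82 is ¥7.55/kg.
Origin Junania qualifies under the Talica–Junania agreement and 8736.82 is covered: preferential rate Free applies instead.
Duty = ¥97,781.62 × 0% = ¥0.00.
Line 2 (2373.35, Junador, 1,362 units, ¥154,791.30):
Base rate for 2373.35 is 12.5%.
Additional duty on 2373.35 from Junador: +7.4%. Applied ad valorem rate: 12.5% + 7.4% = 19.9%.
Duty = ¥154,791.30 × 19.9% = ¥30,803.47.
Line 3 (4603.08, Serar, 557 units, ¥30,428.91):
Base rate for 4603.08 is ¥3.27/unit.
4603.08 has an FTA preferential rate, but origin Serar is not Junania; base rate stands.
Duty = 557 × ¥3.27 = ¥1,821.39.
Total = ¥0.00 + ¥30,803.47 + ¥1,821.39 = ¥32,624.86.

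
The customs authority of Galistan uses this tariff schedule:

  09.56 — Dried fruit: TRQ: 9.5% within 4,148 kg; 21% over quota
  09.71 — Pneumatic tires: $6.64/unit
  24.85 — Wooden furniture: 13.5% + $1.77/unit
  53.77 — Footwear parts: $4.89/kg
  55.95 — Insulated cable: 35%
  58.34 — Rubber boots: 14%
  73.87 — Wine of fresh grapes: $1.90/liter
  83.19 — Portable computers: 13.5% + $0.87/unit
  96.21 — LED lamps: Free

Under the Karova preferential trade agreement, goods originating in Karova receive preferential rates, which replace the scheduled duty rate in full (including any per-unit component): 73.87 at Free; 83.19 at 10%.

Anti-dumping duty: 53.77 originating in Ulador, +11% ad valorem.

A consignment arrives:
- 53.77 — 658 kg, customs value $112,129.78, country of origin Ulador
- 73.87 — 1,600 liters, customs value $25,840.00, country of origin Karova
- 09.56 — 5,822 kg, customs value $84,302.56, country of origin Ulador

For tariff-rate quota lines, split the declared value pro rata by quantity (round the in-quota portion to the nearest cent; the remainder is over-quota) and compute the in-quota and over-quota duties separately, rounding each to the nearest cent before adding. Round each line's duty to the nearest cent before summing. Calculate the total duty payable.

$26,348.19

Line 1 (53.77, Ulador, 658 kg, $112,129.78):
Base rate for 53.77 is $4.89/kg.
Additional duty on 53.77 from Ulador: +11% ad valorem. Applied ad valorem rate = 11%.
Duty = $112,129.78 × 11% + 658 × $4.89 = $15,551.90.
Line 2 (73.87, Karova, 1,600 liters, $25,840.00):
Base rate for 73.87 is $1.90/liter.
Origin Karova qualifies under the Galistan–Karova agreement and 73.87 is covered: preferential rate Free applies instead.
Duty = $25,840.00 × 0% = $0.00.
Line 3 (09.56, Ulador, 5,822 kg, $84,302.56):
Code 09.56 is under a tariff-rate quota (threshold 4,148 kg). In-quota: 4,148 kg at 9.5%; over-quota: 1,674 kg at 21%.
Pro-rata value split: in-quota = $84,302.56 × 4,148/5,822 = $60,063.04; over-quota = $84,302.56 − $60,063.04 = $24,239.52.
In-quota duty = $60,063.04 × 9.5% = $5,705.99. Over-quota duty = $24,239.52 × 21% = $5,090.30.
Line duty = $5,705.99 + $5,090.30 = $10,796.29.
Total = $15,551.90 + $0.00 + $10,796.29 = $26,348.19.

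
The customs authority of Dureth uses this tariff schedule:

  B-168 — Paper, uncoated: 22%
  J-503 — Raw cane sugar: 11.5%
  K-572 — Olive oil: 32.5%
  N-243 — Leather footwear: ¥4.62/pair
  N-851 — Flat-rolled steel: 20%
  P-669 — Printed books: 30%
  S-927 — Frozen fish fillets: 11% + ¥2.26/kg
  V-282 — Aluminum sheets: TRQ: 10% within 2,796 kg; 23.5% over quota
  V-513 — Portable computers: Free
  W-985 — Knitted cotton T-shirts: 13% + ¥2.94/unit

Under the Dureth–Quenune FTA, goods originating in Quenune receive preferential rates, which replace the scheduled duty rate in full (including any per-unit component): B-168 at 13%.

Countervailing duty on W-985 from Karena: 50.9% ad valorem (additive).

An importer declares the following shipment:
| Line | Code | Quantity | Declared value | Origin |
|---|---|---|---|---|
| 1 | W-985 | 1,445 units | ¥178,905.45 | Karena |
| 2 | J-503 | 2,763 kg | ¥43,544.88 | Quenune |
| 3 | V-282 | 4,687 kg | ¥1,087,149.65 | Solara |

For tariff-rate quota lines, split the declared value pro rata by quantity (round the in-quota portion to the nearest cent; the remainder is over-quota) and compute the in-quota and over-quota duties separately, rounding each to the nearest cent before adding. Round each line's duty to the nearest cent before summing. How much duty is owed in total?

Line 1 (W-985, Karena, 1,445 units, ¥178,905.45):
Base rate for W-985 is 13% + ¥2.94/unit.
Additional duty on W-985 from Karena: +50.9%. Applied ad valorem rate: 13% + 50.9% = 63.9%.
Duty = ¥178,905.45 × 63.9% + 1,445 × ¥2.94 = ¥118,568.88.
Line 2 (J-503, Quenune, 2,763 kg, ¥43,544.88):
Base rate for J-503 is 11.5%.
Origin Quenune is the FTA partner but J-503 is not on the preference list; base rate stands.
Duty = ¥43,544.88 × 11.5% = ¥5,007.66.
Line 3 (V-282, Solara, 4,687 kg, ¥1,087,149.65):
Code V-282 is under a tariff-rate quota (threshold 2,796 kg). In-quota: 2,796 kg at 10%; over-quota: 1,891 kg at 23.5%.
Pro-rata value split: in-quota = ¥1,087,149.65 × 2,796/4,687 = ¥648,532.20; over-quota = ¥1,087,149.65 − ¥648,532.20 = ¥438,617.45.
In-quota duty = ¥648,532.20 × 10% = ¥64,853.22. Over-quota duty = ¥438,617.45 × 23.5% = ¥103,075.10.
Line duty = ¥64,853.22 + ¥103,075.10 = ¥167,928.32.
Total = ¥118,568.88 + ¥5,007.66 + ¥167,928.32 = ¥291,504.86.

¥291,504.86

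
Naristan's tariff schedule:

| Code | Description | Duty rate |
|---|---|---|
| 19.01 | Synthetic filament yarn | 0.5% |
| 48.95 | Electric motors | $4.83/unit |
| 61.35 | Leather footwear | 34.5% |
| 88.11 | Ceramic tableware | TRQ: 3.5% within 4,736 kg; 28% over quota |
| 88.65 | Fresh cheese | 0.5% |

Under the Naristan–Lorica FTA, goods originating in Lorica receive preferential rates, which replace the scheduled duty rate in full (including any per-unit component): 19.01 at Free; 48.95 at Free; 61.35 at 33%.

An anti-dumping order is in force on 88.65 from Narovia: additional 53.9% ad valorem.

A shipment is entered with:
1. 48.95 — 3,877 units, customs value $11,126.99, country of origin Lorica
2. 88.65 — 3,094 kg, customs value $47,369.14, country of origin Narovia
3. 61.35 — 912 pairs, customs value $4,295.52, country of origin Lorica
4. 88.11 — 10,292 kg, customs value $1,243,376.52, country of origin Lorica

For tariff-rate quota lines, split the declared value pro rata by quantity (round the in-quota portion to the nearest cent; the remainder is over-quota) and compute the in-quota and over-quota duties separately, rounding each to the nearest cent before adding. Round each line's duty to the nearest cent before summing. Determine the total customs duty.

$235,153.50

Line 1 (48.95, Lorica, 3,877 units, $11,126.99):
Base rate for 48.95 is $4.83/unit.
Origin Lorica qualifies under the Naristan–Lorica agreement and 48.95 is covered: preferential rate Free applies instead.
Duty = $11,126.99 × 0% = $0.00.
Line 2 (88.65, Narovia, 3,094 kg, $47,369.14):
Base rate for 88.65 is 0.5%.
Additional duty on 88.65 from Narovia: +53.9%. Applied ad valorem rate: 0.5% + 53.9% = 54.4%.
Duty = $47,369.14 × 54.4% = $25,768.81.
Line 3 (61.35, Lorica, 912 pairs, $4,295.52):
Base rate for 61.35 is 34.5%.
Origin Lorica qualifies under the Naristan–Lorica agreement and 61.35 is covered: preferential rate 33% applies instead.
Duty = $4,295.52 × 33% = $1,417.52.
Line 4 (88.11, Lorica, 10,292 kg, $1,243,376.52):
Code 88.11 is under a tariff-rate quota (threshold 4,736 kg). In-quota: 4,736 kg at 3.5%; over-quota: 5,556 kg at 28%.
Pro-rata value split: in-quota = $1,243,376.52 × 4,736/10,292 = $572,156.16; over-quota = $1,243,376.52 − $572,156.16 = $671,220.36.
In-quota duty = $572,156.16 × 3.5% = $20,025.47. Over-quota duty = $671,220.36 × 28% = $187,941.70.
Line duty = $20,025.47 + $187,941.70 = $207,967.17.
Total = $0.00 + $25,768.81 + $1,417.52 + $207,967.17 = $235,153.50.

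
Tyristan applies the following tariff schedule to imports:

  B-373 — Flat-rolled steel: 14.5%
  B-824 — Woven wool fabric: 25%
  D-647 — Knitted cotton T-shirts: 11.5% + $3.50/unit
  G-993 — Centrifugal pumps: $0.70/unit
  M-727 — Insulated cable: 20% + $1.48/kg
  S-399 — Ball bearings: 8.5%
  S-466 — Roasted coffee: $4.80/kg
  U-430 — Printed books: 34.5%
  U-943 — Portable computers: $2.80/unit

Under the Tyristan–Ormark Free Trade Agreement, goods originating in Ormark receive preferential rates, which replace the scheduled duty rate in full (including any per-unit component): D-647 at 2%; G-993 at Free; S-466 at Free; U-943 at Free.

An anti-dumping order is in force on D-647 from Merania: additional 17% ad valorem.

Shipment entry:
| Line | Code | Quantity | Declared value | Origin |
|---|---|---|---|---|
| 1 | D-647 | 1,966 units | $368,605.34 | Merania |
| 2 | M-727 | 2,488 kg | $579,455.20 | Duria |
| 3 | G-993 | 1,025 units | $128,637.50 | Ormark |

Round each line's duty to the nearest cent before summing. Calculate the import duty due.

$231,506.80

Line 1 (D-647, Merania, 1,966 units, $368,605.34):
Base rate for D-647 is 11.5% + $3.50/unit.
D-647 has an FTA preferential rate, but origin Merania is not Ormark; base rate stands.
Additional duty on D-647 from Merania: +17%. Applied ad valorem rate: 11.5% + 17% = 28.5%.
Duty = $368,605.34 × 28.5% + 1,966 × $3.50 = $111,933.52.
Line 2 (M-727, Duria, 2,488 kg, $579,455.20):
Base rate for M-727 is 20% + $1.48/kg.
Duty = $579,455.20 × 20% + 2,488 × $1.48 = $119,573.28.
Line 3 (G-993, Ormark, 1,025 units, $128,637.50):
Base rate for G-993 is $0.70/unit.
Origin Ormark qualifies under the Tyristan–Ormark agreement and G-993 is covered: preferential rate Free applies instead.
Duty = $128,637.50 × 0% = $0.00.
Total = $111,933.52 + $119,573.28 + $0.00 = $231,506.80.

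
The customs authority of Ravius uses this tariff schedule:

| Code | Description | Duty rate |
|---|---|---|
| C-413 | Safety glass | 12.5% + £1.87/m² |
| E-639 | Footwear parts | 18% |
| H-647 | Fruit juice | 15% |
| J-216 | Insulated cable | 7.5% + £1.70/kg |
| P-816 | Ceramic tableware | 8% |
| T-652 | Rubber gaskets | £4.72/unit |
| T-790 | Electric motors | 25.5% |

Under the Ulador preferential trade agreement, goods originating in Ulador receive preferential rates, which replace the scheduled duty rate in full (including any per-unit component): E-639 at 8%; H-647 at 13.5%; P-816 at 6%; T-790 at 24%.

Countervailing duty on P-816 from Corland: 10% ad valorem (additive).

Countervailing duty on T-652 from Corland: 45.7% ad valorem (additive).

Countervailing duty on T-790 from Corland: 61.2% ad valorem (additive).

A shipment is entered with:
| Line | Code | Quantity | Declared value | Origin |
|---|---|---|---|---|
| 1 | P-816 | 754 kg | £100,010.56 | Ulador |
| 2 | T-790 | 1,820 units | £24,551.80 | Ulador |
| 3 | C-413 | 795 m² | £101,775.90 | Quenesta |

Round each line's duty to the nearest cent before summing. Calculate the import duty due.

£26,101.70

Line 1 (P-816, Ulador, 754 kg, £100,010.56):
Base rate for P-816 is 8%.
Origin Ulador qualifies under the Ravius–Ulador agreement and P-816 is covered: preferential rate 6% applies instead.
The additional-duty order on P-816 targets Corland, not Ulador; it does not apply.
Duty = £100,010.56 × 6% = £6,000.63.
Line 2 (T-790, Ulador, 1,820 units, £24,551.80):
Base rate for T-790 is 25.5%.
Origin Ulador qualifies under the Ravius–Ulador agreement and T-790 is covered: preferential rate 24% applies instead.
The additional-duty order on T-790 targets Corland, not Ulador; it does not apply.
Duty = £24,551.80 × 24% = £5,892.43.
Line 3 (C-413, Quenesta, 795 m², £101,775.90):
Base rate for C-413 is 12.5% + £1.87/m².
Duty = £101,775.90 × 12.5% + 795 × £1.87 = £14,208.64.
Total = £6,000.63 + £5,892.43 + £14,208.64 = £26,101.70.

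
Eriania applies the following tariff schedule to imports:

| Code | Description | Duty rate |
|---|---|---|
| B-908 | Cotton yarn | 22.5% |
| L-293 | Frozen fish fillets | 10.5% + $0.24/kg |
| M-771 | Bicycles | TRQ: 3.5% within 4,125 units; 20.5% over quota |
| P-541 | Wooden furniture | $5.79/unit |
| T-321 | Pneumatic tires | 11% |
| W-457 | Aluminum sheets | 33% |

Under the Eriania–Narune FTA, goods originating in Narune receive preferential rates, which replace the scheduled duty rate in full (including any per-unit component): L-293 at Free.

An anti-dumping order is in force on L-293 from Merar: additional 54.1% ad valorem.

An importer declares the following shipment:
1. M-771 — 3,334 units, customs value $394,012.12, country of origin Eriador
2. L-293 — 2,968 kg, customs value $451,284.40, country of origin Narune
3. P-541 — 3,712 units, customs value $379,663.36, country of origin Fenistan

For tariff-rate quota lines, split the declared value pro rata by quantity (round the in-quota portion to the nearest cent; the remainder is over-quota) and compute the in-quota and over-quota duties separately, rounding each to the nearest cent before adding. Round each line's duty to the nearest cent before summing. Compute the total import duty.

Line 1 (M-771, Eriador, 3,334 units, $394,012.12):
Code M-771 is under a tariff-rate quota (threshold 4,125 units). Quantity 3,334 units is within the quota, so the in-quota rate 3.5% applies to the full value.
Duty = $394,012.12 × 3.5% = $13,790.42.
Line 2 (L-293, Narune, 2,968 kg, $451,284.40):
Base rate for L-293 is 10.5% + $0.24/kg.
Origin Narune qualifies under the Eriania–Narune agreement and L-293 is covered: preferential rate Free applies instead.
The additional-duty order on L-293 targets Merar, not Narune; it does not apply.
Duty = $451,284.40 × 0% = $0.00.
Line 3 (P-541, Fenistan, 3,712 units, $379,663.36):
Base rate for P-541 is $5.79/unit.
Duty = 3,712 × $5.79 = $21,492.48.
Total = $13,790.42 + $0.00 + $21,492.48 = $35,282.90.

$35,282.90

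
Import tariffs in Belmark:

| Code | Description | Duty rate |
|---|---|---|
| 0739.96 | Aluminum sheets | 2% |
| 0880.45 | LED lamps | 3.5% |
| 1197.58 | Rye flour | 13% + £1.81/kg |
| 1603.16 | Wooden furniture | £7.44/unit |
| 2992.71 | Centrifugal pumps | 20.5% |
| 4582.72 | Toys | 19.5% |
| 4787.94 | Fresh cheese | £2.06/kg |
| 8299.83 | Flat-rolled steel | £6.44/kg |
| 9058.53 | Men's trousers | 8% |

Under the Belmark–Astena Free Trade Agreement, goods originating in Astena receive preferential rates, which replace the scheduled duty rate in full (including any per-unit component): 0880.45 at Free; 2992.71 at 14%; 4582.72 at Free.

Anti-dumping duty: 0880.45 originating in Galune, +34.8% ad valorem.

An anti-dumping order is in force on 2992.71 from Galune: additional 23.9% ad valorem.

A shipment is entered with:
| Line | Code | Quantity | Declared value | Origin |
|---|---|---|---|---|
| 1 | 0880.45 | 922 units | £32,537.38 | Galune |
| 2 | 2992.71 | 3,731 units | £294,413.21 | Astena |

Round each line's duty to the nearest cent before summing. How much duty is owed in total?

£53,679.67

Line 1 (0880.45, Galune, 922 units, £32,537.38):
Base rate for 0880.45 is 3.5%.
0880.45 has an FTA preferential rate, but origin Galune is not Astena; base rate stands.
Additional duty on 0880.45 from Galune: +34.8%. Applied ad valorem rate: 3.5% + 34.8% = 38.3%.
Duty = £32,537.38 × 38.3% = £12,461.82.
Line 2 (2992.71, Astena, 3,731 units, £294,413.21):
Base rate for 2992.71 is 20.5%.
Origin Astena qualifies under the Belmark–Astena agreement and 2992.71 is covered: preferential rate 14% applies instead.
The additional-duty order on 2992.71 targets Galune, not Astena; it does not apply.
Duty = £294,413.21 × 14% = £41,217.85.
Total = £12,461.82 + £41,217.85 = £53,679.67.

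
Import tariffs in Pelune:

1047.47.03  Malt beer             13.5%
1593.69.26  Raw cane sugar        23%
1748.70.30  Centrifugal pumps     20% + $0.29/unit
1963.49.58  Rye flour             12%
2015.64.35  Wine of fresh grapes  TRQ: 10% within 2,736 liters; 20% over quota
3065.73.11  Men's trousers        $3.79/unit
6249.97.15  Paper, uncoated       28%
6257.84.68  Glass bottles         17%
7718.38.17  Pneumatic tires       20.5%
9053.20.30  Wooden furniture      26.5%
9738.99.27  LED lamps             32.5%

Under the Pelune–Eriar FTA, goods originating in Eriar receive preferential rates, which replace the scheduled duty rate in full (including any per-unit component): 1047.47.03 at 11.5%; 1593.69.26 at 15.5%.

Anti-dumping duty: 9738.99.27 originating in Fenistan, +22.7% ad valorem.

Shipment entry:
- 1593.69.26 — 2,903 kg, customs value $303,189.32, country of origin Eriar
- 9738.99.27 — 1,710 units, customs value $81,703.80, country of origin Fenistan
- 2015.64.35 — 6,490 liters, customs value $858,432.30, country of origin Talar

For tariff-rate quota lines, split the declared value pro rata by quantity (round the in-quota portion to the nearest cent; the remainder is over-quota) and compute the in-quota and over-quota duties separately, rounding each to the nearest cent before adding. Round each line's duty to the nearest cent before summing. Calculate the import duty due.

$227,592.23

Line 1 (1593.69.26, Eriar, 2,903 kg, $303,189.32):
Base rate for 1593.69.26 is 23%.
Origin Eriar qualifies under the Pelune–Eriar agreement and 1593.69.26 is covered: preferential rate 15.5% applies instead.
Duty = $303,189.32 × 15.5% = $46,994.34.
Line 2 (9738.99.27, Fenistan, 1,710 units, $81,703.80):
Base rate for 9738.99.27 is 32.5%.
Additional duty on 9738.99.27 from Fenistan: +22.7%. Applied ad valorem rate: 32.5% + 22.7% = 55.2%.
Duty = $81,703.80 × 55.2% = $45,100.50.
Line 3 (2015.64.35, Talar, 6,490 liters, $858,432.30):
Code 2015.64.35 is under a tariff-rate quota (threshold 2,736 liters). In-quota: 2,736 liters at 10%; over-quota: 3,754 liters at 20%.
Pro-rata value split: in-quota = $858,432.30 × 2,736/6,490 = $361,890.72; over-quota = $858,432.30 − $361,890.72 = $496,541.58.
In-quota duty = $361,890.72 × 10% = $36,189.07. Over-quota duty = $496,541.58 × 20% = $99,308.32.
Line duty = $36,189.07 + $99,308.32 = $135,497.39.
Total = $46,994.34 + $45,100.50 + $135,497.39 = $227,592.23.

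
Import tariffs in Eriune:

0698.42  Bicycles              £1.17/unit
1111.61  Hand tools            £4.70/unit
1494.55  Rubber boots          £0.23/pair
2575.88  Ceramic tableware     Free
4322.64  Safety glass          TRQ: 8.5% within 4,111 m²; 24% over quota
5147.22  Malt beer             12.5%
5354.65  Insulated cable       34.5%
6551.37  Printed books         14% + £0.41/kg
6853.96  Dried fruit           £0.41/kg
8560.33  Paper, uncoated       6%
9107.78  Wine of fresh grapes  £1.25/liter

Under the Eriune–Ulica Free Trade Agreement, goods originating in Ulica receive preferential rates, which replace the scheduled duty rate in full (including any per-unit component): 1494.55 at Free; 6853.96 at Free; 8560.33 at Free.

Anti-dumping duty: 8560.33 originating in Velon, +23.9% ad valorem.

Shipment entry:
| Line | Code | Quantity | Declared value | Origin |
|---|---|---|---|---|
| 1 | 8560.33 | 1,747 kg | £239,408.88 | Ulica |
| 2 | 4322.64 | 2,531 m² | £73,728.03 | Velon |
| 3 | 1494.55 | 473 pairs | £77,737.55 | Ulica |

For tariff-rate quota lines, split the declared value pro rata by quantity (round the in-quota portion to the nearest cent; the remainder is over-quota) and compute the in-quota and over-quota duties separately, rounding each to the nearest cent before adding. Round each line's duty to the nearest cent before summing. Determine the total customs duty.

Line 1 (8560.33, Ulica, 1,747 kg, £239,408.88):
Base rate for 8560.33 is 6%.
Origin Ulica qualifies under the Eriune–Ulica agreement and 8560.33 is covered: preferential rate Free applies instead.
The additional-duty order on 8560.33 targets Velon, not Ulica; it does not apply.
Duty = £239,408.88 × 0% = £0.00.
Line 2 (4322.64, Velon, 2,531 m², £73,728.03):
Code 4322.64 is under a tariff-rate quota (threshold 4,111 m²). Quantity 2,531 m² is within the quota, so the in-quota rate 8.5% applies to the full value.
Duty = £73,728.03 × 8.5% = £6,266.88.
Line 3 (1494.55, Ulica, 473 pairs, £77,737.55):
Base rate for 1494.55 is £0.23/pair.
Origin Ulica qualifies under the Eriune–Ulica agreement and 1494.55 is covered: preferential rate Free applies instead.
Duty = £77,737.55 × 0% = £0.00.
Total = £0.00 + £6,266.88 + £0.00 = £6,266.88.

£6,266.88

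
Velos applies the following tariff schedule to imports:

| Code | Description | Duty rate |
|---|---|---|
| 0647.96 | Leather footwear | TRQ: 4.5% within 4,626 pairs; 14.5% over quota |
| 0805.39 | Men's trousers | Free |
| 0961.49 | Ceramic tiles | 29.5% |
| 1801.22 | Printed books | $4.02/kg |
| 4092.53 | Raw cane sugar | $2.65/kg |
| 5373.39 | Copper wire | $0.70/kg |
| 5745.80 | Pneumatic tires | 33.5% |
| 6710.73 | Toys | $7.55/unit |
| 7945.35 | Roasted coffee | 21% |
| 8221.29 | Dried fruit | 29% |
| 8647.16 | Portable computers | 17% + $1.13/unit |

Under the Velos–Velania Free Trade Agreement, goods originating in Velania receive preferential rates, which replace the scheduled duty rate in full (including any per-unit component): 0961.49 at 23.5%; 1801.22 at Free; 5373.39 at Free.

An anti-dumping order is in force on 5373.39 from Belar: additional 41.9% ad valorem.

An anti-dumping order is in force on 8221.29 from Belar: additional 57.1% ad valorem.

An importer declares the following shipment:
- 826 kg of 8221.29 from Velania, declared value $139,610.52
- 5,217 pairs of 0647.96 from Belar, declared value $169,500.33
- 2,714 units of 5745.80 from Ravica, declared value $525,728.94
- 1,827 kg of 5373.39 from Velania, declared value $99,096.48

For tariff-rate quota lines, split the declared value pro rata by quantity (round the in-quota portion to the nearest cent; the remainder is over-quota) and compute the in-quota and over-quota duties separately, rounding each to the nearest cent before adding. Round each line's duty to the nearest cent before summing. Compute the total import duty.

$226,153.91

Line 1 (8221.29, Velania, 826 kg, $139,610.52):
Base rate for 8221.29 is 29%.
Origin Velania is the FTA partner but 8221.29 is not on the preference list; base rate stands.
The additional-duty order on 8221.29 targets Belar, not Velania; it does not apply.
Duty = $139,610.52 × 29% = $40,487.05.
Line 2 (0647.96, Belar, 5,217 pairs, $169,500.33):
Code 0647.96 is under a tariff-rate quota (threshold 4,626 pairs). In-quota: 4,626 pairs at 4.5%; over-quota: 591 pairs at 14.5%.
Pro-rata value split: in-quota = $169,500.33 × 4,626/5,217 = $150,298.74; over-quota = $169,500.33 − $150,298.74 = $19,201.59.
In-quota duty = $150,298.74 × 4.5% = $6,763.44. Over-quota duty = $19,201.59 × 14.5% = $2,784.23.
Line duty = $6,763.44 + $2,784.23 = $9,547.67.
Line 3 (5745.80, Ravica, 2,714 units, $525,728.94):
Base rate for 5745.80 is 33.5%.
Duty = $525,728.94 × 33.5% = $176,119.19.
Line 4 (5373.39, Velania, 1,827 kg, $99,096.48):
Base rate for 5373.39 is $0.70/kg.
Origin Velania qualifies under the Velos–Velania agreement and 5373.39 is covered: preferential rate Free applies instead.
The additional-duty order on 5373.39 targets Belar, not Velania; it does not apply.
Duty = $99,096.48 × 0% = $0.00.
Total = $40,487.05 + $9,547.67 + $176,119.19 + $0.00 = $226,153.91.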